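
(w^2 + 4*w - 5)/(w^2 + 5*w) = (w - 1)/w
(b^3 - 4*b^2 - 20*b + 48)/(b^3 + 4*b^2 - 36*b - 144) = (b - 2)/(b + 6)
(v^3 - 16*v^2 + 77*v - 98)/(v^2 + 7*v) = (v^3 - 16*v^2 + 77*v - 98)/(v*(v + 7))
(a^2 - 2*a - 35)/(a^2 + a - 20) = (a - 7)/(a - 4)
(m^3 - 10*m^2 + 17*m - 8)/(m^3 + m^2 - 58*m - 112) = (m^2 - 2*m + 1)/(m^2 + 9*m + 14)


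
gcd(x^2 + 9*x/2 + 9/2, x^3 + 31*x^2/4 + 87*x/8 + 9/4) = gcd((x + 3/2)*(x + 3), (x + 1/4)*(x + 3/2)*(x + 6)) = x + 3/2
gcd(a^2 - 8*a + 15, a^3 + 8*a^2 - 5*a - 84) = a - 3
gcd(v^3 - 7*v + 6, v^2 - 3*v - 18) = v + 3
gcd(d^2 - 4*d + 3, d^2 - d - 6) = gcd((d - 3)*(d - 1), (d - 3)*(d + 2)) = d - 3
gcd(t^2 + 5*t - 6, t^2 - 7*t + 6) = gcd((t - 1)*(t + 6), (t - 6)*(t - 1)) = t - 1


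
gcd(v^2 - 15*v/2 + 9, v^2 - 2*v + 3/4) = v - 3/2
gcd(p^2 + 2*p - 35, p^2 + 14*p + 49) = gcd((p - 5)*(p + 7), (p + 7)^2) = p + 7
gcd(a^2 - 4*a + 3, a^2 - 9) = a - 3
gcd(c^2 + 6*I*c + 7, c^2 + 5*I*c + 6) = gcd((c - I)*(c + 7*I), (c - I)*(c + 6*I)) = c - I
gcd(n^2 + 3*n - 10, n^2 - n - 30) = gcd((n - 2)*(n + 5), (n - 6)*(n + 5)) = n + 5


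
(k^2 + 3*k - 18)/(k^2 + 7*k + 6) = (k - 3)/(k + 1)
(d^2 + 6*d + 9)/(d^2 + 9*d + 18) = (d + 3)/(d + 6)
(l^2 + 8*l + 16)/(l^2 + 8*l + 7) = (l^2 + 8*l + 16)/(l^2 + 8*l + 7)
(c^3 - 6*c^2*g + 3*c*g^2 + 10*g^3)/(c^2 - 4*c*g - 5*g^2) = c - 2*g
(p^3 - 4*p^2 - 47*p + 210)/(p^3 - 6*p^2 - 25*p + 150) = (p + 7)/(p + 5)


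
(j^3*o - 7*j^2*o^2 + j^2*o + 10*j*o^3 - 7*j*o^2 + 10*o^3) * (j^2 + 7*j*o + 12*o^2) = j^5*o + j^4*o - 27*j^3*o^3 - 14*j^2*o^4 - 27*j^2*o^3 + 120*j*o^5 - 14*j*o^4 + 120*o^5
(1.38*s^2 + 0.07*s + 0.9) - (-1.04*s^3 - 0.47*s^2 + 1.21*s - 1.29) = 1.04*s^3 + 1.85*s^2 - 1.14*s + 2.19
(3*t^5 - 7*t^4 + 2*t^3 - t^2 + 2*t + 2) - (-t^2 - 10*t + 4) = 3*t^5 - 7*t^4 + 2*t^3 + 12*t - 2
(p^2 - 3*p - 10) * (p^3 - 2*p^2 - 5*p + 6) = p^5 - 5*p^4 - 9*p^3 + 41*p^2 + 32*p - 60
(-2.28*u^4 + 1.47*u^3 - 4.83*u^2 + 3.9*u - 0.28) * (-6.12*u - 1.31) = 13.9536*u^5 - 6.0096*u^4 + 27.6339*u^3 - 17.5407*u^2 - 3.3954*u + 0.3668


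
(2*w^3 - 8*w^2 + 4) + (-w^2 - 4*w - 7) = 2*w^3 - 9*w^2 - 4*w - 3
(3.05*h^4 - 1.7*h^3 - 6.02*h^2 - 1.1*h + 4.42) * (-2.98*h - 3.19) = -9.089*h^5 - 4.6635*h^4 + 23.3626*h^3 + 22.4818*h^2 - 9.6626*h - 14.0998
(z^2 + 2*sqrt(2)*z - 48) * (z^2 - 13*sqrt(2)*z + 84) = z^4 - 11*sqrt(2)*z^3 - 16*z^2 + 792*sqrt(2)*z - 4032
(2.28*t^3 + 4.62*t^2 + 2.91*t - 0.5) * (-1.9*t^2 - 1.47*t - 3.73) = -4.332*t^5 - 12.1296*t^4 - 20.8248*t^3 - 20.5603*t^2 - 10.1193*t + 1.865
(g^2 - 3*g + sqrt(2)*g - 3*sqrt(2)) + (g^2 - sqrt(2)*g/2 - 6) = 2*g^2 - 3*g + sqrt(2)*g/2 - 6 - 3*sqrt(2)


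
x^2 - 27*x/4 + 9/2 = (x - 6)*(x - 3/4)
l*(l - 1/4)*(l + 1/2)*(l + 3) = l^4 + 13*l^3/4 + 5*l^2/8 - 3*l/8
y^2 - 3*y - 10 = (y - 5)*(y + 2)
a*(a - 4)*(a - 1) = a^3 - 5*a^2 + 4*a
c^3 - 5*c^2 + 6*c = c*(c - 3)*(c - 2)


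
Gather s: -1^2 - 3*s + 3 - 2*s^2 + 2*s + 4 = -2*s^2 - s + 6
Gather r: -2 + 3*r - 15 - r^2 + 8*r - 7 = -r^2 + 11*r - 24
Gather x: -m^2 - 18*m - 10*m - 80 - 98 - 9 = -m^2 - 28*m - 187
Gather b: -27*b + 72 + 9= 81 - 27*b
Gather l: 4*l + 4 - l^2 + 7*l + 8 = -l^2 + 11*l + 12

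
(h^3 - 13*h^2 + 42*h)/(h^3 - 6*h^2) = (h - 7)/h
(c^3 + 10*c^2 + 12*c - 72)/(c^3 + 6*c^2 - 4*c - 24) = (c + 6)/(c + 2)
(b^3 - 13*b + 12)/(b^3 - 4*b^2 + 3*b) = (b + 4)/b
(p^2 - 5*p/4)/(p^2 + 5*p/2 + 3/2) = p*(4*p - 5)/(2*(2*p^2 + 5*p + 3))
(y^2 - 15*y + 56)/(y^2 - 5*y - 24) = (y - 7)/(y + 3)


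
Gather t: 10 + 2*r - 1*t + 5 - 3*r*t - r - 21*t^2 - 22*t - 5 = r - 21*t^2 + t*(-3*r - 23) + 10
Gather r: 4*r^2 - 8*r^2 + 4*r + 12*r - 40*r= -4*r^2 - 24*r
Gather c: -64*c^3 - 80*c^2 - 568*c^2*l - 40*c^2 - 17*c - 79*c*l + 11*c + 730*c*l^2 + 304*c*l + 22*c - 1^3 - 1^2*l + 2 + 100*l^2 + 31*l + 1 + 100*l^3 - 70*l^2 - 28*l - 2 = -64*c^3 + c^2*(-568*l - 120) + c*(730*l^2 + 225*l + 16) + 100*l^3 + 30*l^2 + 2*l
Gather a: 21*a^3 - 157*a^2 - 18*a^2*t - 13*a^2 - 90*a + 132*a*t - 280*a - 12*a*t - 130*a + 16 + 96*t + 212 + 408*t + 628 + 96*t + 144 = 21*a^3 + a^2*(-18*t - 170) + a*(120*t - 500) + 600*t + 1000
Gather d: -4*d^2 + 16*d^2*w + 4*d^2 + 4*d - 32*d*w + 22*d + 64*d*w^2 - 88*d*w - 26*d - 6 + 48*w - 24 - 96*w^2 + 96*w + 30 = 16*d^2*w + d*(64*w^2 - 120*w) - 96*w^2 + 144*w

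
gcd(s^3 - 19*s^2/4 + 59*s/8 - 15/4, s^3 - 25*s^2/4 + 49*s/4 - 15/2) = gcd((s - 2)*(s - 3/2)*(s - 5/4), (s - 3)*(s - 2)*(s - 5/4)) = s^2 - 13*s/4 + 5/2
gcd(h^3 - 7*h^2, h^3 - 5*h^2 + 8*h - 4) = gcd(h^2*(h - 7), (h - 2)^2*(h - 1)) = 1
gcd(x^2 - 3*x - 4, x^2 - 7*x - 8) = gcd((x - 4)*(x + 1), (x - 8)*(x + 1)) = x + 1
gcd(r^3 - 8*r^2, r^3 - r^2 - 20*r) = r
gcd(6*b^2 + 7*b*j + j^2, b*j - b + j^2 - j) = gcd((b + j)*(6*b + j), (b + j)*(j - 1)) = b + j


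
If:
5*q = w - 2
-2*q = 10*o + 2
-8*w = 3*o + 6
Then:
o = -18/197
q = -107/197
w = -141/197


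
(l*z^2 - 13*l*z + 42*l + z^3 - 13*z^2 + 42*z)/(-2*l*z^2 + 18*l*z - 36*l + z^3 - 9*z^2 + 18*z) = (l*z - 7*l + z^2 - 7*z)/(-2*l*z + 6*l + z^2 - 3*z)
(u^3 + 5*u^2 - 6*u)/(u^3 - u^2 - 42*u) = (u - 1)/(u - 7)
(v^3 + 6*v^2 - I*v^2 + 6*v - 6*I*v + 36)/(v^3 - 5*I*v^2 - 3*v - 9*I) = (v^2 + 2*v*(3 + I) + 12*I)/(v^2 - 2*I*v + 3)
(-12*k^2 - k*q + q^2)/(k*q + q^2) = (-12*k^2 - k*q + q^2)/(q*(k + q))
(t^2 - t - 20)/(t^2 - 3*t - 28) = (t - 5)/(t - 7)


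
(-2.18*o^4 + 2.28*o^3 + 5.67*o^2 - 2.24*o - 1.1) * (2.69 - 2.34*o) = 5.1012*o^5 - 11.1994*o^4 - 7.1346*o^3 + 20.4939*o^2 - 3.4516*o - 2.959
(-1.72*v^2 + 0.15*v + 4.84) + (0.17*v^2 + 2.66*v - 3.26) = -1.55*v^2 + 2.81*v + 1.58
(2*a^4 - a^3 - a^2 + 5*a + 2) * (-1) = -2*a^4 + a^3 + a^2 - 5*a - 2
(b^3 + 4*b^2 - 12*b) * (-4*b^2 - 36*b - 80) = -4*b^5 - 52*b^4 - 176*b^3 + 112*b^2 + 960*b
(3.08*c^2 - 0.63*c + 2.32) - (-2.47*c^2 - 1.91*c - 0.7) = 5.55*c^2 + 1.28*c + 3.02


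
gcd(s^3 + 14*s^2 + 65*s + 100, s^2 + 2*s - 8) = s + 4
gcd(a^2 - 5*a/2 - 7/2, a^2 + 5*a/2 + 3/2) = a + 1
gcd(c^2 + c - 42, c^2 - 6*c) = c - 6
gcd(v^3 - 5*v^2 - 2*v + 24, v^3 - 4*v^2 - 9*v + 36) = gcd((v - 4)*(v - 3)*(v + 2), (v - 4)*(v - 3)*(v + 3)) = v^2 - 7*v + 12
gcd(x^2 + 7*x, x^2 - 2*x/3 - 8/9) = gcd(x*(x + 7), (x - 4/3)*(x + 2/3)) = 1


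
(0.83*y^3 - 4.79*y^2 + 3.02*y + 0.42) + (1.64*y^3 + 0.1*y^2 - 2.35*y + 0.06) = 2.47*y^3 - 4.69*y^2 + 0.67*y + 0.48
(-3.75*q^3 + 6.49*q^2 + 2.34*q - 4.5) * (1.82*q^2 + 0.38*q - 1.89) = -6.825*q^5 + 10.3868*q^4 + 13.8125*q^3 - 19.5669*q^2 - 6.1326*q + 8.505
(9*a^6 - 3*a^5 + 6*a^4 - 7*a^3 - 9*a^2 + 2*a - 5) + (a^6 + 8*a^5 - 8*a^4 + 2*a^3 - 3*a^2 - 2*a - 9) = 10*a^6 + 5*a^5 - 2*a^4 - 5*a^3 - 12*a^2 - 14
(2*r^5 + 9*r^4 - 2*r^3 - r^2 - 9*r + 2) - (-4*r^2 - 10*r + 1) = 2*r^5 + 9*r^4 - 2*r^3 + 3*r^2 + r + 1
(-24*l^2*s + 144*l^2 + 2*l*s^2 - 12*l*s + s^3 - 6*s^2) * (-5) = 120*l^2*s - 720*l^2 - 10*l*s^2 + 60*l*s - 5*s^3 + 30*s^2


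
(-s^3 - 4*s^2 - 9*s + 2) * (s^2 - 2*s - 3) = -s^5 - 2*s^4 + 2*s^3 + 32*s^2 + 23*s - 6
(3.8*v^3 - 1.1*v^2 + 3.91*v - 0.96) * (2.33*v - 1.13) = 8.854*v^4 - 6.857*v^3 + 10.3533*v^2 - 6.6551*v + 1.0848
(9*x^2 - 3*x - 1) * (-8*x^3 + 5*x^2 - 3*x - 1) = -72*x^5 + 69*x^4 - 34*x^3 - 5*x^2 + 6*x + 1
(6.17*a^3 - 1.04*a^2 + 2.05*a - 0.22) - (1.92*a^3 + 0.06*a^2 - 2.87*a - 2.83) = 4.25*a^3 - 1.1*a^2 + 4.92*a + 2.61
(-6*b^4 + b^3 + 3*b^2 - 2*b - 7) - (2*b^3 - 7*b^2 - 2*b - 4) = -6*b^4 - b^3 + 10*b^2 - 3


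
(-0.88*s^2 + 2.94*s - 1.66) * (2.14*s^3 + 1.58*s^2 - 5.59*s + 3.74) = -1.8832*s^5 + 4.9012*s^4 + 6.012*s^3 - 22.3486*s^2 + 20.275*s - 6.2084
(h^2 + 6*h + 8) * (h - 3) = h^3 + 3*h^2 - 10*h - 24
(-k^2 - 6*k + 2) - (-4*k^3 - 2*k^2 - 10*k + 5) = 4*k^3 + k^2 + 4*k - 3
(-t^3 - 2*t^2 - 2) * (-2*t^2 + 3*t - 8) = 2*t^5 + t^4 + 2*t^3 + 20*t^2 - 6*t + 16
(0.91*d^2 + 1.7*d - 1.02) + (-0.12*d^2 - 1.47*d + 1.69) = 0.79*d^2 + 0.23*d + 0.67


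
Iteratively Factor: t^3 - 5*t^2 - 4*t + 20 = (t - 5)*(t^2 - 4) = (t - 5)*(t - 2)*(t + 2)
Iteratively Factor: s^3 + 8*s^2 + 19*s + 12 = (s + 1)*(s^2 + 7*s + 12) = (s + 1)*(s + 3)*(s + 4)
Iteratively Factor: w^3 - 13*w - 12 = (w - 4)*(w^2 + 4*w + 3) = (w - 4)*(w + 3)*(w + 1)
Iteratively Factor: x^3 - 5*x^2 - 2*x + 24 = (x + 2)*(x^2 - 7*x + 12) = (x - 3)*(x + 2)*(x - 4)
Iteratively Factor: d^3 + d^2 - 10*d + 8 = (d - 2)*(d^2 + 3*d - 4) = (d - 2)*(d - 1)*(d + 4)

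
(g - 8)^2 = g^2 - 16*g + 64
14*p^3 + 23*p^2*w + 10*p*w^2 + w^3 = (p + w)*(2*p + w)*(7*p + w)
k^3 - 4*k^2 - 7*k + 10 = (k - 5)*(k - 1)*(k + 2)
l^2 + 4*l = l*(l + 4)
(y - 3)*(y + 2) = y^2 - y - 6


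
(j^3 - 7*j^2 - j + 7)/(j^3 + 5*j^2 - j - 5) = (j - 7)/(j + 5)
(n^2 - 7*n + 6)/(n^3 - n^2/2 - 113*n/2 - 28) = 2*(-n^2 + 7*n - 6)/(-2*n^3 + n^2 + 113*n + 56)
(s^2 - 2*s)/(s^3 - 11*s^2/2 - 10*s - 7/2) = 2*s*(2 - s)/(-2*s^3 + 11*s^2 + 20*s + 7)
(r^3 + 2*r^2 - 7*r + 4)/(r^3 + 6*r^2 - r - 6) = (r^2 + 3*r - 4)/(r^2 + 7*r + 6)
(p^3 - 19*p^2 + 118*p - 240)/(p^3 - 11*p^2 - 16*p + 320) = (p^2 - 11*p + 30)/(p^2 - 3*p - 40)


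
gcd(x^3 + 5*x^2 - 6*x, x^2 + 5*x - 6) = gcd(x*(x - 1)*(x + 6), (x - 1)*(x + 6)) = x^2 + 5*x - 6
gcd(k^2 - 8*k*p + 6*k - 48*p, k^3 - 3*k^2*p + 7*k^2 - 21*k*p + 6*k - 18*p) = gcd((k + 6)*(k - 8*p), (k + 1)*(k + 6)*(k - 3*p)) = k + 6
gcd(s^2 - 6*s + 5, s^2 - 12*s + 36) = 1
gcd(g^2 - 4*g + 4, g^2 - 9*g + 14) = g - 2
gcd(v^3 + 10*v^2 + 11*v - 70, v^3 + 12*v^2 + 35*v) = v^2 + 12*v + 35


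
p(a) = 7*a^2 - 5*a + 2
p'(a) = 14*a - 5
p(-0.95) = 13.07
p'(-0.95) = -18.30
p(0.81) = 2.54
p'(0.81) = 6.34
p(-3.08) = 83.80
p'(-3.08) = -48.12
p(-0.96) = 13.25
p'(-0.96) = -18.44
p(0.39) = 1.11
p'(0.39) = 0.46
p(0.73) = 2.08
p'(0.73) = 5.22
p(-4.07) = 138.30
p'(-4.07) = -61.98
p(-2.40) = 54.32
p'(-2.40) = -38.60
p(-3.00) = 80.00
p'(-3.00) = -47.00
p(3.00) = 50.00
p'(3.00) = 37.00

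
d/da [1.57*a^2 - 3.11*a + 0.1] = 3.14*a - 3.11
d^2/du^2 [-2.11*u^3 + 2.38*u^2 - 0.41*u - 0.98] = 4.76 - 12.66*u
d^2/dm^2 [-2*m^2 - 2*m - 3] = -4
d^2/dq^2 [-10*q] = 0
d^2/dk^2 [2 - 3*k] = 0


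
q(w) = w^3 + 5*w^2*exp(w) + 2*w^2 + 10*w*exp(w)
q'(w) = 5*w^2*exp(w) + 3*w^2 + 20*w*exp(w) + 4*w + 10*exp(w)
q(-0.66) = -1.70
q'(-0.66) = -1.86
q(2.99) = 1528.09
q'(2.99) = 2315.70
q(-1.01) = -0.81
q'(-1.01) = -2.84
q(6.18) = 122394.43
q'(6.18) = 156900.13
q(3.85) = 5378.72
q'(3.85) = 7631.04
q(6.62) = 214353.60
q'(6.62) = 271279.60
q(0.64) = 17.10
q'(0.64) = 50.91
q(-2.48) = -2.45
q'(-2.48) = 7.79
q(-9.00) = -566.96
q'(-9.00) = 207.03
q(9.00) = 4011917.54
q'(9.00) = 4821613.94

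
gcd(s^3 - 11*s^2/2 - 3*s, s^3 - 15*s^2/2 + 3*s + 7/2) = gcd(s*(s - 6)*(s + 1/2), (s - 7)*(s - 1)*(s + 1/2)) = s + 1/2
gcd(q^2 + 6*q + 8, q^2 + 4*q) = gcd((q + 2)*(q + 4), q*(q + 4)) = q + 4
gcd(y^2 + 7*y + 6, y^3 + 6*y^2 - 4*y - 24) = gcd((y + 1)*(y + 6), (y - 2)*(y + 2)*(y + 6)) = y + 6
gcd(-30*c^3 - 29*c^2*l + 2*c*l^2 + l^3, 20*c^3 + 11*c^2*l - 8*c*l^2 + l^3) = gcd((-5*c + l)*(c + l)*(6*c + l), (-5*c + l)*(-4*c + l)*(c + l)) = 5*c^2 + 4*c*l - l^2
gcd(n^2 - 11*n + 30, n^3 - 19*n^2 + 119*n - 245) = n - 5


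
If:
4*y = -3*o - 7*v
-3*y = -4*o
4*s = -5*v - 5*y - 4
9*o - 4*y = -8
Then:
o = -24/11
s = -47/77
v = 200/77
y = -32/11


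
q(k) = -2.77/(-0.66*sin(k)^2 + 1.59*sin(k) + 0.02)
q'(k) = -2.77*(1.32*sin(k)*cos(k) - 1.59*cos(k))/(-0.66*sin(k)^2 + 1.59*sin(k) + 0.02)^2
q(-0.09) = 21.60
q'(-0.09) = 286.64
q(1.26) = -2.96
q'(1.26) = 0.32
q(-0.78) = 1.94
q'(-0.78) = 2.44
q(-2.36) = 1.94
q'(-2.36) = -2.43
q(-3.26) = -13.95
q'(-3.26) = -99.99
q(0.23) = -7.96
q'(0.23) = 28.68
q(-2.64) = 3.09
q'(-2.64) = -6.71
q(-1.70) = 1.26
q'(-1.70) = -0.21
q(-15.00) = 2.14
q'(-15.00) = -3.08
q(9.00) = -4.92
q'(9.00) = -8.32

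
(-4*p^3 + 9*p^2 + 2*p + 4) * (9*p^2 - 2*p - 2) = -36*p^5 + 89*p^4 + 8*p^3 + 14*p^2 - 12*p - 8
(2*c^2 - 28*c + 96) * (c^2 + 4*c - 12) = 2*c^4 - 20*c^3 - 40*c^2 + 720*c - 1152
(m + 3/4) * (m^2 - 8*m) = m^3 - 29*m^2/4 - 6*m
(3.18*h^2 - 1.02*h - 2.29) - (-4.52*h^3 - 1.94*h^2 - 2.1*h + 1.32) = 4.52*h^3 + 5.12*h^2 + 1.08*h - 3.61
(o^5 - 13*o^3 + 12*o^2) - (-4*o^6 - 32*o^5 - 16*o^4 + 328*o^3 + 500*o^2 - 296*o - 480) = 4*o^6 + 33*o^5 + 16*o^4 - 341*o^3 - 488*o^2 + 296*o + 480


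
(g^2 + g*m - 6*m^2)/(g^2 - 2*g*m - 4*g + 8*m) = (g + 3*m)/(g - 4)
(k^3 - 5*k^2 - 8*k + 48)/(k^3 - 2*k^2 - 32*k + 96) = (k + 3)/(k + 6)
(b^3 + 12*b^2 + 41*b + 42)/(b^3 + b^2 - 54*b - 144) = (b^2 + 9*b + 14)/(b^2 - 2*b - 48)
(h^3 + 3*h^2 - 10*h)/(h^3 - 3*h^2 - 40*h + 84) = h*(h + 5)/(h^2 - h - 42)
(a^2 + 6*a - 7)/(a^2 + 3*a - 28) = (a - 1)/(a - 4)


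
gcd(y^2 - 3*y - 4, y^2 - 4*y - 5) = y + 1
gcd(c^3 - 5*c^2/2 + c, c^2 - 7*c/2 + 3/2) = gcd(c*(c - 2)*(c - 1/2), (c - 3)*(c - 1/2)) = c - 1/2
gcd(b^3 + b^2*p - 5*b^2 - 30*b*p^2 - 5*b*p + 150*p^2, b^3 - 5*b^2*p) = -b + 5*p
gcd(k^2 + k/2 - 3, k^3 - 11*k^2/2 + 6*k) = k - 3/2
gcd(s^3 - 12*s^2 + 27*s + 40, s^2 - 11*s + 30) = s - 5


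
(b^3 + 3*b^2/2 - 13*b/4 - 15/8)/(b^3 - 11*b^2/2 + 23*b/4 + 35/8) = (4*b^2 + 4*b - 15)/(4*b^2 - 24*b + 35)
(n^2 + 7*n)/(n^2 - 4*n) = (n + 7)/(n - 4)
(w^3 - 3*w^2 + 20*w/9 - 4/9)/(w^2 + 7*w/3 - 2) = (3*w^2 - 7*w + 2)/(3*(w + 3))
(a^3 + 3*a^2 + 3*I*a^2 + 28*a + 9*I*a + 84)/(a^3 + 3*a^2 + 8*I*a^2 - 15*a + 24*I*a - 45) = (a^2 + 3*I*a + 28)/(a^2 + 8*I*a - 15)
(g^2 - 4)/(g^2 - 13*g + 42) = (g^2 - 4)/(g^2 - 13*g + 42)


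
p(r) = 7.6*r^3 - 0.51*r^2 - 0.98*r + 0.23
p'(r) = 22.8*r^2 - 1.02*r - 0.98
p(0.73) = 2.20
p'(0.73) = 10.43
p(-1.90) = -51.88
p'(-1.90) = 83.27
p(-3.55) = -342.73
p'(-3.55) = 289.98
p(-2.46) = -113.59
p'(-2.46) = 139.51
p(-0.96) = -6.02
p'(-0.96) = 21.01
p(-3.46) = -317.29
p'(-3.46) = 275.50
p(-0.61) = -1.09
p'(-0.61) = 8.13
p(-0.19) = 0.35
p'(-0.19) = 0.04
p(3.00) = 197.90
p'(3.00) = 201.16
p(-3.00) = -206.62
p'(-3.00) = 207.28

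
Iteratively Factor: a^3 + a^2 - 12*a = (a)*(a^2 + a - 12) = a*(a + 4)*(a - 3)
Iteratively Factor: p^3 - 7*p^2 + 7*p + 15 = (p - 3)*(p^2 - 4*p - 5) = (p - 3)*(p + 1)*(p - 5)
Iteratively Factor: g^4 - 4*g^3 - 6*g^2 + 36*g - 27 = (g + 3)*(g^3 - 7*g^2 + 15*g - 9) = (g - 1)*(g + 3)*(g^2 - 6*g + 9) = (g - 3)*(g - 1)*(g + 3)*(g - 3)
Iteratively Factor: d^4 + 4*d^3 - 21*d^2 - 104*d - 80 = (d + 4)*(d^3 - 21*d - 20) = (d - 5)*(d + 4)*(d^2 + 5*d + 4) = (d - 5)*(d + 1)*(d + 4)*(d + 4)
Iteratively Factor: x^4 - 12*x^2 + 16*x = (x - 2)*(x^3 + 2*x^2 - 8*x) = (x - 2)^2*(x^2 + 4*x) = x*(x - 2)^2*(x + 4)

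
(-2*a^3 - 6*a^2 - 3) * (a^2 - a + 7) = -2*a^5 - 4*a^4 - 8*a^3 - 45*a^2 + 3*a - 21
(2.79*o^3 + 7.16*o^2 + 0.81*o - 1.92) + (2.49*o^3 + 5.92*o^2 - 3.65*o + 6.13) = 5.28*o^3 + 13.08*o^2 - 2.84*o + 4.21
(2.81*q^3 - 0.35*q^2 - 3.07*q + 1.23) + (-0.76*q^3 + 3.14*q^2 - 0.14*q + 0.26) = 2.05*q^3 + 2.79*q^2 - 3.21*q + 1.49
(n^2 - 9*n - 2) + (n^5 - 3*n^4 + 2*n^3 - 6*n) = n^5 - 3*n^4 + 2*n^3 + n^2 - 15*n - 2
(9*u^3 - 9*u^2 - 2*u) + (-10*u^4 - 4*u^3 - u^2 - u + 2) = -10*u^4 + 5*u^3 - 10*u^2 - 3*u + 2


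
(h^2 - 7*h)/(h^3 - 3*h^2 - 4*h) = (7 - h)/(-h^2 + 3*h + 4)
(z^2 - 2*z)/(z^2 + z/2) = 2*(z - 2)/(2*z + 1)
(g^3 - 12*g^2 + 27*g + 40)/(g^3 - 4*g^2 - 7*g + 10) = (g^2 - 7*g - 8)/(g^2 + g - 2)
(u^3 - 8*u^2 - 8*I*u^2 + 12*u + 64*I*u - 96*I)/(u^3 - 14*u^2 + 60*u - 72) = (u - 8*I)/(u - 6)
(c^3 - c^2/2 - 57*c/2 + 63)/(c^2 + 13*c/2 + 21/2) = (2*c^3 - c^2 - 57*c + 126)/(2*c^2 + 13*c + 21)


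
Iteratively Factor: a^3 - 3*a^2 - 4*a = (a + 1)*(a^2 - 4*a) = (a - 4)*(a + 1)*(a)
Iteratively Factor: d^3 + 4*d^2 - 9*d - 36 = (d + 3)*(d^2 + d - 12) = (d + 3)*(d + 4)*(d - 3)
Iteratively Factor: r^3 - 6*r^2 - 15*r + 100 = (r - 5)*(r^2 - r - 20) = (r - 5)*(r + 4)*(r - 5)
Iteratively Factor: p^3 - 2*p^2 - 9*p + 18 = (p + 3)*(p^2 - 5*p + 6) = (p - 2)*(p + 3)*(p - 3)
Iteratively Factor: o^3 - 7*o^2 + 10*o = (o)*(o^2 - 7*o + 10) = o*(o - 5)*(o - 2)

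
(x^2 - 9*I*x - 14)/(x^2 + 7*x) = (x^2 - 9*I*x - 14)/(x*(x + 7))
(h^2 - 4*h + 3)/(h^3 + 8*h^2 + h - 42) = (h^2 - 4*h + 3)/(h^3 + 8*h^2 + h - 42)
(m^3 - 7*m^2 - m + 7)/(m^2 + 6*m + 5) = (m^2 - 8*m + 7)/(m + 5)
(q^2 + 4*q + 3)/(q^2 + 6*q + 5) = (q + 3)/(q + 5)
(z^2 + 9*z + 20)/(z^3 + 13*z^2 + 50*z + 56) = (z + 5)/(z^2 + 9*z + 14)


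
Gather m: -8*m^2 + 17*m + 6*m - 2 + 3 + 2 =-8*m^2 + 23*m + 3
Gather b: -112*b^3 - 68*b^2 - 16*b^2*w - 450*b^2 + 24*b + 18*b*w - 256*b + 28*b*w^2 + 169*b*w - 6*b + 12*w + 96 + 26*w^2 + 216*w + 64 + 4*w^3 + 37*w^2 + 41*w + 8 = -112*b^3 + b^2*(-16*w - 518) + b*(28*w^2 + 187*w - 238) + 4*w^3 + 63*w^2 + 269*w + 168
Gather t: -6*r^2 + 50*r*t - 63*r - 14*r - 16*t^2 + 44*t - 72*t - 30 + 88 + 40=-6*r^2 - 77*r - 16*t^2 + t*(50*r - 28) + 98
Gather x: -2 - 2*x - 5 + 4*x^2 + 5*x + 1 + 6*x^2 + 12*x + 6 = 10*x^2 + 15*x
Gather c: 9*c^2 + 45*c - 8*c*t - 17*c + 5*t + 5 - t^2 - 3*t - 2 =9*c^2 + c*(28 - 8*t) - t^2 + 2*t + 3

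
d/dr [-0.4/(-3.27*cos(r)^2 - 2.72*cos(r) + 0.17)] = (2.616*cos(r) + 1.088)*sin(r)/(3.27*cos(r)^2 + 2.72*cos(r) - 0.17)^2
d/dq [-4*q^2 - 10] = -8*q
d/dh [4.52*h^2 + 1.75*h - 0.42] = 9.04*h + 1.75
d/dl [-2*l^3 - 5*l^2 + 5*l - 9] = -6*l^2 - 10*l + 5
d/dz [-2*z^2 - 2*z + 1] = -4*z - 2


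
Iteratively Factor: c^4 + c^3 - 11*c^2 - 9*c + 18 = (c - 3)*(c^3 + 4*c^2 + c - 6) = (c - 3)*(c - 1)*(c^2 + 5*c + 6) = (c - 3)*(c - 1)*(c + 3)*(c + 2)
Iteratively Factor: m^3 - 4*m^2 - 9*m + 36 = (m - 3)*(m^2 - m - 12) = (m - 3)*(m + 3)*(m - 4)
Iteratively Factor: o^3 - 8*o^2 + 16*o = (o - 4)*(o^2 - 4*o) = (o - 4)^2*(o)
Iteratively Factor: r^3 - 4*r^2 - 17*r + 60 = (r - 5)*(r^2 + r - 12) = (r - 5)*(r - 3)*(r + 4)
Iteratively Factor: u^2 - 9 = (u - 3)*(u + 3)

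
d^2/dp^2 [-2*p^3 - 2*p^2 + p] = -12*p - 4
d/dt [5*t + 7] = 5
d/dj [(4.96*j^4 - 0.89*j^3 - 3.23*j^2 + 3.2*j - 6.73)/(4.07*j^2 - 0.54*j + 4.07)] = (40.3744*j^5 - 11.6575*j^4 + 81.71*j^3 - 22.1467*j^2 + 28.49*j + 9.3898)/(16.5649*j^4 - 4.3956*j^3 + 33.4214*j^2 - 4.3956*j + 16.5649)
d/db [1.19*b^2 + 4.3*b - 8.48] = 2.38*b + 4.3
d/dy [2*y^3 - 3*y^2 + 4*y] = 6*y^2 - 6*y + 4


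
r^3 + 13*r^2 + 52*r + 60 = (r + 2)*(r + 5)*(r + 6)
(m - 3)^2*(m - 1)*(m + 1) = m^4 - 6*m^3 + 8*m^2 + 6*m - 9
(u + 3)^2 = u^2 + 6*u + 9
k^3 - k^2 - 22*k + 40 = (k - 4)*(k - 2)*(k + 5)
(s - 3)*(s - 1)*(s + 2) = s^3 - 2*s^2 - 5*s + 6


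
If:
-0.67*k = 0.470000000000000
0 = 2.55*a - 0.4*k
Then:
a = -0.11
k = -0.70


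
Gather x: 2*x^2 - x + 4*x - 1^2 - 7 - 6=2*x^2 + 3*x - 14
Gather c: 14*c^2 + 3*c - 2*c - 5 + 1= 14*c^2 + c - 4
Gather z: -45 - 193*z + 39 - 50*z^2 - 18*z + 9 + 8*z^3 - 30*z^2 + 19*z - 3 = 8*z^3 - 80*z^2 - 192*z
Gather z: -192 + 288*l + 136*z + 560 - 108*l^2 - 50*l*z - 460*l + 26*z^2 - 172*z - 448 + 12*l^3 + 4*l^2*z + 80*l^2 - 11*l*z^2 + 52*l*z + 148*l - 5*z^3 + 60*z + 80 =12*l^3 - 28*l^2 - 24*l - 5*z^3 + z^2*(26 - 11*l) + z*(4*l^2 + 2*l + 24)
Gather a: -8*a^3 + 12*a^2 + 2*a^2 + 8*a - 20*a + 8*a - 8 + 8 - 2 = -8*a^3 + 14*a^2 - 4*a - 2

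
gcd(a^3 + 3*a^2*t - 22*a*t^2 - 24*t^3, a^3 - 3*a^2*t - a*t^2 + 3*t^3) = a + t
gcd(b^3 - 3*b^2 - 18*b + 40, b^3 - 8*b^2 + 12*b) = b - 2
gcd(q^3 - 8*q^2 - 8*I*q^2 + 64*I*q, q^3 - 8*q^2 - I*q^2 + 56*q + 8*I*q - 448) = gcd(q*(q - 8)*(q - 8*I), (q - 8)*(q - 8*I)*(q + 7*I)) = q^2 + q*(-8 - 8*I) + 64*I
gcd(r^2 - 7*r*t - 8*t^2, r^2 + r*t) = r + t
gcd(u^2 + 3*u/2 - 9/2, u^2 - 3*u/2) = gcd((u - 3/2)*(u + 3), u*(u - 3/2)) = u - 3/2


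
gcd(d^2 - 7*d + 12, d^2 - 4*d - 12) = 1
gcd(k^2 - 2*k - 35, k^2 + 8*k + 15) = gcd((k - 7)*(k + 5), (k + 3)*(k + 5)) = k + 5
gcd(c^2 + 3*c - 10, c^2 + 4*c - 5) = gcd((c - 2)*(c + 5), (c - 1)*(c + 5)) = c + 5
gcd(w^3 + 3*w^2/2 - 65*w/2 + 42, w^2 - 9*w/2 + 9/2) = w - 3/2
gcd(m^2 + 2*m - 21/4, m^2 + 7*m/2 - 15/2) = m - 3/2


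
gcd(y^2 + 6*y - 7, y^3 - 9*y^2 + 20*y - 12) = y - 1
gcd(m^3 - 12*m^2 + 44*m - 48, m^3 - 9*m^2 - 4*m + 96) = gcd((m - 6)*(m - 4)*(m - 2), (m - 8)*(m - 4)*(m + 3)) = m - 4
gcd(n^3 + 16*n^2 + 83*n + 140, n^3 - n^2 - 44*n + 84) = n + 7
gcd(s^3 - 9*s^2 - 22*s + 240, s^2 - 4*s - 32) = s - 8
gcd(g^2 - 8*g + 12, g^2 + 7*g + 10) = 1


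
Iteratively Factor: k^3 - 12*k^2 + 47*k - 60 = (k - 4)*(k^2 - 8*k + 15) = (k - 4)*(k - 3)*(k - 5)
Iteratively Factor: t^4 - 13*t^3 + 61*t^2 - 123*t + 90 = (t - 3)*(t^3 - 10*t^2 + 31*t - 30) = (t - 5)*(t - 3)*(t^2 - 5*t + 6) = (t - 5)*(t - 3)^2*(t - 2)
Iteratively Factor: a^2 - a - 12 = (a - 4)*(a + 3)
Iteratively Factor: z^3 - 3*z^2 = (z)*(z^2 - 3*z) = z^2*(z - 3)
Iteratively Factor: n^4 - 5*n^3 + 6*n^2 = (n - 2)*(n^3 - 3*n^2) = n*(n - 2)*(n^2 - 3*n) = n*(n - 3)*(n - 2)*(n)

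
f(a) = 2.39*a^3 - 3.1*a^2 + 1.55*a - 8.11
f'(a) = 7.17*a^2 - 6.2*a + 1.55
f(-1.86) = -37.10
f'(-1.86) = 37.89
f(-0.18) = -8.50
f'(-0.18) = 2.90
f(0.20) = -7.90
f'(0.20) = 0.60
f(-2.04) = -44.46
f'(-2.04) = 44.04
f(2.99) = 32.70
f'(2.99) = 47.11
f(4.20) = 120.79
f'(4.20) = 101.99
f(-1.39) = -22.67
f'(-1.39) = 24.02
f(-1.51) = -25.75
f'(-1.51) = 27.26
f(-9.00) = -2015.47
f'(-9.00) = 638.12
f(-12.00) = -4603.03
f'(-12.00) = 1108.43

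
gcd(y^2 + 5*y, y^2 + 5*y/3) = y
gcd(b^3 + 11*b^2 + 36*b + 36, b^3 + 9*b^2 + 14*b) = b + 2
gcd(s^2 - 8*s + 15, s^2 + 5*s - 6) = 1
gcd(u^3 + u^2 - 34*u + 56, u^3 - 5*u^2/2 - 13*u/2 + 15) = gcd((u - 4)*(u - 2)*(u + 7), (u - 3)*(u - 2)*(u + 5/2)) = u - 2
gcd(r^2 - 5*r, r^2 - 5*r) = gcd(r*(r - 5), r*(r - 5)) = r^2 - 5*r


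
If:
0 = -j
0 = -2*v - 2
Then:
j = 0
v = -1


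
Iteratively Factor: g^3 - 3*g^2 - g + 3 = (g - 3)*(g^2 - 1) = (g - 3)*(g + 1)*(g - 1)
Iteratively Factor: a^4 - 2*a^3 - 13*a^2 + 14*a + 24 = (a - 4)*(a^3 + 2*a^2 - 5*a - 6) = (a - 4)*(a + 3)*(a^2 - a - 2) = (a - 4)*(a - 2)*(a + 3)*(a + 1)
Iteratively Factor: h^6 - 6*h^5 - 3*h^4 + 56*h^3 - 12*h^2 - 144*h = (h - 3)*(h^5 - 3*h^4 - 12*h^3 + 20*h^2 + 48*h) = (h - 3)*(h + 2)*(h^4 - 5*h^3 - 2*h^2 + 24*h) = (h - 4)*(h - 3)*(h + 2)*(h^3 - h^2 - 6*h) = h*(h - 4)*(h - 3)*(h + 2)*(h^2 - h - 6) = h*(h - 4)*(h - 3)^2*(h + 2)*(h + 2)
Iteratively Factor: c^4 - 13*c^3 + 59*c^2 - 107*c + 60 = (c - 3)*(c^3 - 10*c^2 + 29*c - 20) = (c - 4)*(c - 3)*(c^2 - 6*c + 5) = (c - 4)*(c - 3)*(c - 1)*(c - 5)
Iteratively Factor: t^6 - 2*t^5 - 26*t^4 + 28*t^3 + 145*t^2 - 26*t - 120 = (t - 3)*(t^5 + t^4 - 23*t^3 - 41*t^2 + 22*t + 40) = (t - 3)*(t + 1)*(t^4 - 23*t^2 - 18*t + 40) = (t - 3)*(t + 1)*(t + 4)*(t^3 - 4*t^2 - 7*t + 10) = (t - 3)*(t + 1)*(t + 2)*(t + 4)*(t^2 - 6*t + 5) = (t - 5)*(t - 3)*(t + 1)*(t + 2)*(t + 4)*(t - 1)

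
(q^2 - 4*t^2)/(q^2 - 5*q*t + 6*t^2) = (q + 2*t)/(q - 3*t)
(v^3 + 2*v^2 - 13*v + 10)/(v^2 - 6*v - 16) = (-v^3 - 2*v^2 + 13*v - 10)/(-v^2 + 6*v + 16)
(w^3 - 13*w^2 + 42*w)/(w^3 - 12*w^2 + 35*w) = (w - 6)/(w - 5)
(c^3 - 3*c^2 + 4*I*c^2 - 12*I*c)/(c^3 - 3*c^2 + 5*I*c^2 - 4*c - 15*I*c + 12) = c/(c + I)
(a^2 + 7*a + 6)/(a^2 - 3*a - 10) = (a^2 + 7*a + 6)/(a^2 - 3*a - 10)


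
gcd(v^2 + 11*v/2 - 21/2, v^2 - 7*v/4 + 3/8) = v - 3/2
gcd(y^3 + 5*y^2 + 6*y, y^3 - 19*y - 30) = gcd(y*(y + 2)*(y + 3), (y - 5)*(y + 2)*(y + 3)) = y^2 + 5*y + 6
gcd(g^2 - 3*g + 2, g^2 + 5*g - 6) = g - 1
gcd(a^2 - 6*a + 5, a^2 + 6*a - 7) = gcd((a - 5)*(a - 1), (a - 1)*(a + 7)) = a - 1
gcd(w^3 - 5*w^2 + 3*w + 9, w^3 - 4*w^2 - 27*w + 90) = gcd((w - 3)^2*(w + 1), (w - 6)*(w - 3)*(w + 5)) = w - 3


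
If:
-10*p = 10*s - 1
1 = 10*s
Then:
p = 0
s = 1/10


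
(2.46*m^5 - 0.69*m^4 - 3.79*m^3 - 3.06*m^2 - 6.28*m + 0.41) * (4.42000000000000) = 10.8732*m^5 - 3.0498*m^4 - 16.7518*m^3 - 13.5252*m^2 - 27.7576*m + 1.8122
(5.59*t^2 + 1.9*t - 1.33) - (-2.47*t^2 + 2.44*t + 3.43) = 8.06*t^2 - 0.54*t - 4.76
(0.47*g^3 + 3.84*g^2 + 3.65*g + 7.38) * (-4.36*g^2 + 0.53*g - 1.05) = -2.0492*g^5 - 16.4933*g^4 - 14.3723*g^3 - 34.2743*g^2 + 0.0789*g - 7.749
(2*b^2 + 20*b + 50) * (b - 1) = 2*b^3 + 18*b^2 + 30*b - 50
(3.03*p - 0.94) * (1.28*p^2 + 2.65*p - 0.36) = 3.8784*p^3 + 6.8263*p^2 - 3.5818*p + 0.3384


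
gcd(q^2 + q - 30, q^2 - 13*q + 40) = q - 5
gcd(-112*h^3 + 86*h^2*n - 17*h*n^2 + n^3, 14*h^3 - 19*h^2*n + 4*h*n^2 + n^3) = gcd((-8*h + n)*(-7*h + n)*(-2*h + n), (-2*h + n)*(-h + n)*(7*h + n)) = 2*h - n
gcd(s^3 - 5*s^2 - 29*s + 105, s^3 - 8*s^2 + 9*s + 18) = s - 3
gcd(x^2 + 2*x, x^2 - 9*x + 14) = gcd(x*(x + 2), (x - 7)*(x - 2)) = 1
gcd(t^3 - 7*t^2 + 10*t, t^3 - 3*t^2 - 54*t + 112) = t - 2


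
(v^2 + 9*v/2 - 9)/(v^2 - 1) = (v^2 + 9*v/2 - 9)/(v^2 - 1)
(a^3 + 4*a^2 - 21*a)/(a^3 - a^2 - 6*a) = (a + 7)/(a + 2)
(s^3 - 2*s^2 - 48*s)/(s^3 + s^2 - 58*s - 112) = s*(s + 6)/(s^2 + 9*s + 14)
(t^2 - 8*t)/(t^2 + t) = (t - 8)/(t + 1)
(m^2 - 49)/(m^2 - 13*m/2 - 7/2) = 2*(m + 7)/(2*m + 1)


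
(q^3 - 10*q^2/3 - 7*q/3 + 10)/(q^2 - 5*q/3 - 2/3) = (3*q^2 - 4*q - 15)/(3*q + 1)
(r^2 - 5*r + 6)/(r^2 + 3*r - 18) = (r - 2)/(r + 6)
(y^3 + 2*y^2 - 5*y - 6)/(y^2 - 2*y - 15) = (y^2 - y - 2)/(y - 5)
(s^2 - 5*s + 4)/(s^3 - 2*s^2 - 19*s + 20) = (s - 4)/(s^2 - s - 20)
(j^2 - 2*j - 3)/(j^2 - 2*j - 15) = (-j^2 + 2*j + 3)/(-j^2 + 2*j + 15)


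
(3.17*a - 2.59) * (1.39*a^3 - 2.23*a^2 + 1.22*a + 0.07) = 4.4063*a^4 - 10.6692*a^3 + 9.6431*a^2 - 2.9379*a - 0.1813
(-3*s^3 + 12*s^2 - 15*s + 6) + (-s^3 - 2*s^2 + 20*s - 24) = -4*s^3 + 10*s^2 + 5*s - 18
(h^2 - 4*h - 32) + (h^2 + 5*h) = 2*h^2 + h - 32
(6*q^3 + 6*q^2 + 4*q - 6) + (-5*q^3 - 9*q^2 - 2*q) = q^3 - 3*q^2 + 2*q - 6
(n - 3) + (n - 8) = 2*n - 11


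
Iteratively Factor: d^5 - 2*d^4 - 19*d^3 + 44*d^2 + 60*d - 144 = (d - 3)*(d^4 + d^3 - 16*d^2 - 4*d + 48) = (d - 3)*(d + 2)*(d^3 - d^2 - 14*d + 24) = (d - 3)*(d - 2)*(d + 2)*(d^2 + d - 12) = (d - 3)^2*(d - 2)*(d + 2)*(d + 4)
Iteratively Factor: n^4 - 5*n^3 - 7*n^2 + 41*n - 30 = (n + 3)*(n^3 - 8*n^2 + 17*n - 10) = (n - 1)*(n + 3)*(n^2 - 7*n + 10) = (n - 5)*(n - 1)*(n + 3)*(n - 2)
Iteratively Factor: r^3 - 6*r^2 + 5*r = (r - 5)*(r^2 - r) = (r - 5)*(r - 1)*(r)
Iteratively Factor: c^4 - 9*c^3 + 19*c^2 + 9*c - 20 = (c - 4)*(c^3 - 5*c^2 - c + 5) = (c - 4)*(c + 1)*(c^2 - 6*c + 5) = (c - 5)*(c - 4)*(c + 1)*(c - 1)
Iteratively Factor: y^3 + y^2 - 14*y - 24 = (y + 2)*(y^2 - y - 12) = (y - 4)*(y + 2)*(y + 3)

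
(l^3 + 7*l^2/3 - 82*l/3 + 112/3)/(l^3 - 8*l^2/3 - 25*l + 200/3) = (l^2 + 5*l - 14)/(l^2 - 25)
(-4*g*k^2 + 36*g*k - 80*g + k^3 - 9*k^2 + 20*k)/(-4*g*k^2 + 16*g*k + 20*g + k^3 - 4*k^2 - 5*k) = (k - 4)/(k + 1)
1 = 1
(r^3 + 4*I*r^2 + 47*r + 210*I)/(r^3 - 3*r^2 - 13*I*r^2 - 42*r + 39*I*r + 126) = (r^2 + 11*I*r - 30)/(r^2 + r*(-3 - 6*I) + 18*I)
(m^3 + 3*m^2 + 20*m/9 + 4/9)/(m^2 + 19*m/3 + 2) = (3*m^2 + 8*m + 4)/(3*(m + 6))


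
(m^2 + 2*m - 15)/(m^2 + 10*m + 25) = (m - 3)/(m + 5)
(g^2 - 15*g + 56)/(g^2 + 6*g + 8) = (g^2 - 15*g + 56)/(g^2 + 6*g + 8)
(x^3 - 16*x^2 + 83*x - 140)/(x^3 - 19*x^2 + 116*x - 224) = (x - 5)/(x - 8)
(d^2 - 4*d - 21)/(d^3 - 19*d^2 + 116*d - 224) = (d + 3)/(d^2 - 12*d + 32)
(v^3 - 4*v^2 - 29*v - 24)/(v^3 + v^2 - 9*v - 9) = (v - 8)/(v - 3)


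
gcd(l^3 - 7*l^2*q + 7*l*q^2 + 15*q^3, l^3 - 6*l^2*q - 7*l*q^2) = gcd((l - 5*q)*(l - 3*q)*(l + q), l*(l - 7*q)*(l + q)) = l + q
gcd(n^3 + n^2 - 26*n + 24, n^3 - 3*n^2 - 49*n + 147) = 1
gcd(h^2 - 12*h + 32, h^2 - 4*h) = h - 4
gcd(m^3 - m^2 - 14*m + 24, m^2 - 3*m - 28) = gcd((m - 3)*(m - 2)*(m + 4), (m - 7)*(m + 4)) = m + 4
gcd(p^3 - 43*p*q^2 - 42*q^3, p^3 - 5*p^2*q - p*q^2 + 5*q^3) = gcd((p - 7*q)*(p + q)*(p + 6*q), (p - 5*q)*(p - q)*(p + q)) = p + q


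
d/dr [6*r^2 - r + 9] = 12*r - 1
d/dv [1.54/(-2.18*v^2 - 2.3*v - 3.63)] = (6.7144*v + 3.542)/(2.18*v^2 + 2.3*v + 3.63)^2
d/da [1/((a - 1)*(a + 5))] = 2*(-a - 2)/(a^4 + 8*a^3 + 6*a^2 - 40*a + 25)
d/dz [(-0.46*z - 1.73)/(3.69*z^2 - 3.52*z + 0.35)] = (1.6974*z^2 + 12.7674*z - 6.2506)/(13.6161*z^4 - 25.9776*z^3 + 14.9734*z^2 - 2.464*z + 0.1225)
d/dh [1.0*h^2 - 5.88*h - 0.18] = 2.0*h - 5.88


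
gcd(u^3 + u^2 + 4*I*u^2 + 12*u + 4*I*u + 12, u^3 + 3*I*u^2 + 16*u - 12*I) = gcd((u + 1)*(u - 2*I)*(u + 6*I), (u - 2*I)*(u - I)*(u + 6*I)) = u^2 + 4*I*u + 12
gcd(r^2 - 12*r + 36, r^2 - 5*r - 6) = r - 6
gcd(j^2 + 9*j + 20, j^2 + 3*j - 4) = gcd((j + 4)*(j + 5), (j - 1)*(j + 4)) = j + 4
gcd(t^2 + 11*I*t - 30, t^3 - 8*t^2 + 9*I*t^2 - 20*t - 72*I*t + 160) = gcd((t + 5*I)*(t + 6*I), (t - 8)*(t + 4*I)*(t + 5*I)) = t + 5*I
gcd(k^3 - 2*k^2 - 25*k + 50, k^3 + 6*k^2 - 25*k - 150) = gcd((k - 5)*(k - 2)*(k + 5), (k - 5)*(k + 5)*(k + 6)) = k^2 - 25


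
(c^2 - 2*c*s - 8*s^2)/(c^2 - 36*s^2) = (c^2 - 2*c*s - 8*s^2)/(c^2 - 36*s^2)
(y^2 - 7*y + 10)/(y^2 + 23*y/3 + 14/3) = 3*(y^2 - 7*y + 10)/(3*y^2 + 23*y + 14)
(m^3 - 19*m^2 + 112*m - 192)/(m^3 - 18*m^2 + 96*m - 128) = (m - 3)/(m - 2)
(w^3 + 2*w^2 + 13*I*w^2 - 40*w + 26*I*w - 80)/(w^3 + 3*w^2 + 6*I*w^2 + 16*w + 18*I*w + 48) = (w^2 + w*(2 + 5*I) + 10*I)/(w^2 + w*(3 - 2*I) - 6*I)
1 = 1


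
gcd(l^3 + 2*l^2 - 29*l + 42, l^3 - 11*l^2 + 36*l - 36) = l^2 - 5*l + 6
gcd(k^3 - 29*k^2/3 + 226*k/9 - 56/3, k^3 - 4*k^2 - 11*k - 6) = k - 6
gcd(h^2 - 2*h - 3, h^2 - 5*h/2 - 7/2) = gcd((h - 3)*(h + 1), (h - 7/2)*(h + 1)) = h + 1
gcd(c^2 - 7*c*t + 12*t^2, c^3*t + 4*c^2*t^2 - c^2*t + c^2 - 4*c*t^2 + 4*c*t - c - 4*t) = 1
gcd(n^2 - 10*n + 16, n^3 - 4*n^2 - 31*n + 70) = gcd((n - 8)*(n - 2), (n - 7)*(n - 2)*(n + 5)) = n - 2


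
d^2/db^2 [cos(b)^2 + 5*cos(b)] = -5*cos(b) - 2*cos(2*b)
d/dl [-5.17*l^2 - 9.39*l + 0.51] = -10.34*l - 9.39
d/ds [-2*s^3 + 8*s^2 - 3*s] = -6*s^2 + 16*s - 3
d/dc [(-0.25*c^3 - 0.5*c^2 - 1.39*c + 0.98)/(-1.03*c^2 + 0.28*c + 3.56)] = (0.2575*c^4 - 0.14*c^3 - 4.2417*c^2 - 1.5412*c - 5.2228)/(1.0609*c^4 - 0.5768*c^3 - 7.2552*c^2 + 1.9936*c + 12.6736)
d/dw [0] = 0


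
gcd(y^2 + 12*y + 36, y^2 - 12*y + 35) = 1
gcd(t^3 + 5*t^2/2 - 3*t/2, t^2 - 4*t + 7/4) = t - 1/2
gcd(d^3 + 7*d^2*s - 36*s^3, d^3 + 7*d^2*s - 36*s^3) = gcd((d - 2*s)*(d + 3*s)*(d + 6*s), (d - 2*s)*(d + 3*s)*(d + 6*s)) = -d^3 - 7*d^2*s + 36*s^3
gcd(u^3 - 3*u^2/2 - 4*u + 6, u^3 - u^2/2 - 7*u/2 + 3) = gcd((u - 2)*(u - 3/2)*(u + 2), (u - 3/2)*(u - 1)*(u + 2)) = u^2 + u/2 - 3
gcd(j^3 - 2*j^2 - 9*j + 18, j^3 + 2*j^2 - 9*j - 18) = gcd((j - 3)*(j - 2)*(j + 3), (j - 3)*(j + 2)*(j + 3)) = j^2 - 9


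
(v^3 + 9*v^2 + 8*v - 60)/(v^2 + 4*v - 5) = (v^2 + 4*v - 12)/(v - 1)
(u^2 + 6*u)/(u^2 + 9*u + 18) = u/(u + 3)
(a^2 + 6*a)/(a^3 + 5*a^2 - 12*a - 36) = a/(a^2 - a - 6)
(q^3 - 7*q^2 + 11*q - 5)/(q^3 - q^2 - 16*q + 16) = (q^2 - 6*q + 5)/(q^2 - 16)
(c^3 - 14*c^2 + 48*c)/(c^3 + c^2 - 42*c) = (c - 8)/(c + 7)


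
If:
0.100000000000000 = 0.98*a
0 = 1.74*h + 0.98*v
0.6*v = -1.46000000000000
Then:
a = 0.10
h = 1.37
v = -2.43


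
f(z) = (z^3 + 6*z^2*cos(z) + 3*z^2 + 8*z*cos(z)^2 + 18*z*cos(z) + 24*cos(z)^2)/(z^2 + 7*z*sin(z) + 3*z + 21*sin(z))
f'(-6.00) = -4.04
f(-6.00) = -2.18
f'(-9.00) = 9.56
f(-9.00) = -11.51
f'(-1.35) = 0.70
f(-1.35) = -0.05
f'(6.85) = -6.35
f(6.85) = 8.23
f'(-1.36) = 0.73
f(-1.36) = -0.06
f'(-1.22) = 0.27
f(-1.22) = 0.01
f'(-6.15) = -1.97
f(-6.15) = -1.74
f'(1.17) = -1.33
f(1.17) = 0.70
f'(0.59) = -3.70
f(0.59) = 1.97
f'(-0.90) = -0.93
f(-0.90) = -0.09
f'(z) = (-6*z^2*sin(z) + 3*z^2 - 16*z*sin(z)*cos(z) - 18*z*sin(z) + 12*z*cos(z) + 6*z - 48*sin(z)*cos(z) + 8*cos(z)^2 + 18*cos(z))/(z^2 + 7*z*sin(z) + 3*z + 21*sin(z)) + (-7*z*cos(z) - 2*z - 7*sin(z) - 21*cos(z) - 3)*(z^3 + 6*z^2*cos(z) + 3*z^2 + 8*z*cos(z)^2 + 18*z*cos(z) + 24*cos(z)^2)/(z^2 + 7*z*sin(z) + 3*z + 21*sin(z))^2 = (-6*z^2*sin(z) - 7*z^2*cos(z) + z^2 + 14*z*sin(z) - 8*z*sin(2*z) - 42*z + 21*sin(2*z) - 70*cos(z) - 4*cos(2*z) + 14*cos(3*z) - 4)/(z + 7*sin(z))^2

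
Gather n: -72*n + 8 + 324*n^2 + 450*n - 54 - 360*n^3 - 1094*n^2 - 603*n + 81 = -360*n^3 - 770*n^2 - 225*n + 35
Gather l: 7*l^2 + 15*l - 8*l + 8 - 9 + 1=7*l^2 + 7*l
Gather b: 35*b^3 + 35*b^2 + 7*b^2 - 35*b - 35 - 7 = 35*b^3 + 42*b^2 - 35*b - 42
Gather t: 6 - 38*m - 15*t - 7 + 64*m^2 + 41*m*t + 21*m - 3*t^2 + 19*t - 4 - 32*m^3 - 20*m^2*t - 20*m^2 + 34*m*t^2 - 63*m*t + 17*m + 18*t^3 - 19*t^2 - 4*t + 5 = -32*m^3 + 44*m^2 + 18*t^3 + t^2*(34*m - 22) + t*(-20*m^2 - 22*m)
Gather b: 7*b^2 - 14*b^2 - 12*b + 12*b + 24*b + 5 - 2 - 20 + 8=-7*b^2 + 24*b - 9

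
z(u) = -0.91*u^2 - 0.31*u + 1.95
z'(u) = -1.82*u - 0.31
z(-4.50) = -15.08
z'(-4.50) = 7.88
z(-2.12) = -1.48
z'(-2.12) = 3.55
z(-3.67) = -9.17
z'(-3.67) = 6.37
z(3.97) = -13.62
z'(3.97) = -7.54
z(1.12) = 0.46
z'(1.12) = -2.35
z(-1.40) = 0.60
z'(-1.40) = 2.24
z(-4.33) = -13.77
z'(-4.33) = 7.57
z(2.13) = -2.84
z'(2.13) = -4.19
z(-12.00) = -125.37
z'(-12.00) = 21.53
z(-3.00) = -5.31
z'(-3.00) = 5.15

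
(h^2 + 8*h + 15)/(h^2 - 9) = (h + 5)/(h - 3)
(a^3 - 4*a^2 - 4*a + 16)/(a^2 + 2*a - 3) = (a^3 - 4*a^2 - 4*a + 16)/(a^2 + 2*a - 3)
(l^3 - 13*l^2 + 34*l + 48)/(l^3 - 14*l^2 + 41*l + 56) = (l - 6)/(l - 7)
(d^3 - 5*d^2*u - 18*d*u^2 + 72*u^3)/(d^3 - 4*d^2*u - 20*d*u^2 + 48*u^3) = (-d + 3*u)/(-d + 2*u)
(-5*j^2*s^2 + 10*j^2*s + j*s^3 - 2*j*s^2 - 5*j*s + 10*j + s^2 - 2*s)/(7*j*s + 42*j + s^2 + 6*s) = (-5*j^2*s^2 + 10*j^2*s + j*s^3 - 2*j*s^2 - 5*j*s + 10*j + s^2 - 2*s)/(7*j*s + 42*j + s^2 + 6*s)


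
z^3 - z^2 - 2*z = z*(z - 2)*(z + 1)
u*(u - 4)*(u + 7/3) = u^3 - 5*u^2/3 - 28*u/3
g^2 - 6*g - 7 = (g - 7)*(g + 1)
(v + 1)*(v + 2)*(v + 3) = v^3 + 6*v^2 + 11*v + 6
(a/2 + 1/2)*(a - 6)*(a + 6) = a^3/2 + a^2/2 - 18*a - 18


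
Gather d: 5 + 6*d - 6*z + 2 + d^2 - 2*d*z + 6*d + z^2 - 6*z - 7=d^2 + d*(12 - 2*z) + z^2 - 12*z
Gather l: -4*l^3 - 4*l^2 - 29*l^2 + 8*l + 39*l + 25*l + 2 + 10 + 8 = -4*l^3 - 33*l^2 + 72*l + 20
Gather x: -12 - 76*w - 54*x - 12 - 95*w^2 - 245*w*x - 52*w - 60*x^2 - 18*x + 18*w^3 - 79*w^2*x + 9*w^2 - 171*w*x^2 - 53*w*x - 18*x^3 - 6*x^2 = 18*w^3 - 86*w^2 - 128*w - 18*x^3 + x^2*(-171*w - 66) + x*(-79*w^2 - 298*w - 72) - 24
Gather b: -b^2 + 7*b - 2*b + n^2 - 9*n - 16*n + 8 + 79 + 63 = -b^2 + 5*b + n^2 - 25*n + 150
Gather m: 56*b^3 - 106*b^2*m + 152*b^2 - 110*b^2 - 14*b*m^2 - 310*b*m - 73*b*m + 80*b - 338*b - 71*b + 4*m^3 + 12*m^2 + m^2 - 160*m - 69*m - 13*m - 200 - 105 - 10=56*b^3 + 42*b^2 - 329*b + 4*m^3 + m^2*(13 - 14*b) + m*(-106*b^2 - 383*b - 242) - 315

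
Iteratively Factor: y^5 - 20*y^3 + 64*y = (y - 2)*(y^4 + 2*y^3 - 16*y^2 - 32*y) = (y - 2)*(y + 2)*(y^3 - 16*y) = (y - 2)*(y + 2)*(y + 4)*(y^2 - 4*y) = (y - 4)*(y - 2)*(y + 2)*(y + 4)*(y)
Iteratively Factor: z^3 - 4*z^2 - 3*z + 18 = (z - 3)*(z^2 - z - 6) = (z - 3)^2*(z + 2)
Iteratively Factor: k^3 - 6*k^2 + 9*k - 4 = (k - 1)*(k^2 - 5*k + 4) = (k - 4)*(k - 1)*(k - 1)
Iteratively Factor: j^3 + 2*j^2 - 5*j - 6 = (j + 1)*(j^2 + j - 6) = (j - 2)*(j + 1)*(j + 3)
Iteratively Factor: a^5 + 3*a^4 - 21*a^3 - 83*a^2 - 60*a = (a + 1)*(a^4 + 2*a^3 - 23*a^2 - 60*a) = (a + 1)*(a + 4)*(a^3 - 2*a^2 - 15*a) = (a + 1)*(a + 3)*(a + 4)*(a^2 - 5*a) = (a - 5)*(a + 1)*(a + 3)*(a + 4)*(a)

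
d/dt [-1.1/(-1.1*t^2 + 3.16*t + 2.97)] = (3.476 - 2.42*t)/(-1.1*t^2 + 3.16*t + 2.97)^2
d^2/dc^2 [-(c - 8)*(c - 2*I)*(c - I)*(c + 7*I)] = -12*c^2 + 24*c*(2 - I) - 38 + 64*I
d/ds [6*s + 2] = 6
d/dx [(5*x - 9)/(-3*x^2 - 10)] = (15*x^2 - 54*x - 50)/(9*x^4 + 60*x^2 + 100)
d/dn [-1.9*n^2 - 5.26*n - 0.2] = -3.8*n - 5.26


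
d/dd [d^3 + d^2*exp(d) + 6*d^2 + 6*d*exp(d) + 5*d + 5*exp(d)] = d^2*exp(d) + 3*d^2 + 8*d*exp(d) + 12*d + 11*exp(d) + 5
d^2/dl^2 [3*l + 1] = 0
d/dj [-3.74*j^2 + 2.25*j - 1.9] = 2.25 - 7.48*j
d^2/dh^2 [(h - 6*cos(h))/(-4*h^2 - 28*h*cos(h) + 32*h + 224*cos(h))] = (-13*h^4*cos(h) + 52*h^3*sin(h) + 208*h^3*cos(h) + 91*h^3*cos(2*h)/2 - 277*h^3/2 - 624*h^2*sin(h) - 796*h^2*cos(h) - 728*h^2*cos(2*h) + 2184*h^2 + 1664*h*sin(h) + 728*h*sin(2*h) - 624*h*cos(h) + 3038*h*cos(2*h) - 8610*h - 5824*sin(2*h) + 2105*cos(h) - 728*cos(2*h) + 147*cos(3*h) - 728)/(4*(h - 8)^3*(h + 7*cos(h))^3)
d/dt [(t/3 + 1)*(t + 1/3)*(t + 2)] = t^2 + 32*t/9 + 23/9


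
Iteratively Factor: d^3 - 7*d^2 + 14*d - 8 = (d - 2)*(d^2 - 5*d + 4) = (d - 4)*(d - 2)*(d - 1)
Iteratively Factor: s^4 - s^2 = (s - 1)*(s^3 + s^2) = (s - 1)*(s + 1)*(s^2) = s*(s - 1)*(s + 1)*(s)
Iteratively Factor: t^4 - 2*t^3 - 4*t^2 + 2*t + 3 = (t + 1)*(t^3 - 3*t^2 - t + 3) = (t + 1)^2*(t^2 - 4*t + 3) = (t - 3)*(t + 1)^2*(t - 1)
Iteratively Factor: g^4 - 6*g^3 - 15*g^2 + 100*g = (g + 4)*(g^3 - 10*g^2 + 25*g) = g*(g + 4)*(g^2 - 10*g + 25) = g*(g - 5)*(g + 4)*(g - 5)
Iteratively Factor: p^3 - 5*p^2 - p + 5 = (p - 5)*(p^2 - 1) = (p - 5)*(p - 1)*(p + 1)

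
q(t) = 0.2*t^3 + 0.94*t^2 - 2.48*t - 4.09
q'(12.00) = 106.48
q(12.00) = 447.11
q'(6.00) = 30.40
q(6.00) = 58.07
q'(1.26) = 0.84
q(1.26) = -5.32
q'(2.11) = 4.16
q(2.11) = -3.26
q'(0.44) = -1.54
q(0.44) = -4.98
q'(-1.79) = -3.92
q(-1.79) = 2.21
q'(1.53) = 1.80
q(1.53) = -4.97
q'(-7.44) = 16.74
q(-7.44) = -15.97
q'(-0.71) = -3.51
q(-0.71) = -1.93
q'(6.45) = 34.61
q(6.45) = 72.69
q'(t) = 0.6*t^2 + 1.88*t - 2.48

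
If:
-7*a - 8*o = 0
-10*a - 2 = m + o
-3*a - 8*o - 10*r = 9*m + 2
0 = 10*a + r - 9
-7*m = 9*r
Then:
No Solution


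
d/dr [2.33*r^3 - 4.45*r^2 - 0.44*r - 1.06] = 6.99*r^2 - 8.9*r - 0.44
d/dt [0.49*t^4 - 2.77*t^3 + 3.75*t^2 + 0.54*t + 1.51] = 1.96*t^3 - 8.31*t^2 + 7.5*t + 0.54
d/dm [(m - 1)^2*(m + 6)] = (m - 1)*(3*m + 11)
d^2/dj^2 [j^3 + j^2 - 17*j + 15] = 6*j + 2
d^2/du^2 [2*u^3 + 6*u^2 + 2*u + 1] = 12*u + 12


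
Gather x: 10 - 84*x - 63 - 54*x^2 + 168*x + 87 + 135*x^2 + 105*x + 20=81*x^2 + 189*x + 54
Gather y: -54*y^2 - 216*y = -54*y^2 - 216*y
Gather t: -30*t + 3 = 3 - 30*t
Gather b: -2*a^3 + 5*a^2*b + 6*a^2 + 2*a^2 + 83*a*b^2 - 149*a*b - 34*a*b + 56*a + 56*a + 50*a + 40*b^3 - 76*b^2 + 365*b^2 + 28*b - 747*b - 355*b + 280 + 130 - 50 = -2*a^3 + 8*a^2 + 162*a + 40*b^3 + b^2*(83*a + 289) + b*(5*a^2 - 183*a - 1074) + 360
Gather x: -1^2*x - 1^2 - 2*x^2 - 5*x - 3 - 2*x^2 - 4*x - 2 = -4*x^2 - 10*x - 6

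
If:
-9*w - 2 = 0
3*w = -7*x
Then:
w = -2/9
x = 2/21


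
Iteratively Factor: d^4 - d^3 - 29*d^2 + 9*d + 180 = (d - 3)*(d^3 + 2*d^2 - 23*d - 60) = (d - 5)*(d - 3)*(d^2 + 7*d + 12) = (d - 5)*(d - 3)*(d + 4)*(d + 3)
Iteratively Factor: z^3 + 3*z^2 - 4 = (z + 2)*(z^2 + z - 2) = (z - 1)*(z + 2)*(z + 2)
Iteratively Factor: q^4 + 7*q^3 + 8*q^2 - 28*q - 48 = (q + 4)*(q^3 + 3*q^2 - 4*q - 12) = (q - 2)*(q + 4)*(q^2 + 5*q + 6) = (q - 2)*(q + 2)*(q + 4)*(q + 3)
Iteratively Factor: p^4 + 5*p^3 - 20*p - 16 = (p - 2)*(p^3 + 7*p^2 + 14*p + 8) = (p - 2)*(p + 1)*(p^2 + 6*p + 8) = (p - 2)*(p + 1)*(p + 4)*(p + 2)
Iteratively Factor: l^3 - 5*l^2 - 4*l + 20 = (l - 5)*(l^2 - 4) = (l - 5)*(l - 2)*(l + 2)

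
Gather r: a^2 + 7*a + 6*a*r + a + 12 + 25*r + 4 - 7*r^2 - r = a^2 + 8*a - 7*r^2 + r*(6*a + 24) + 16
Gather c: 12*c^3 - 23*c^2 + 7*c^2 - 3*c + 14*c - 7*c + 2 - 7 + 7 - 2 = 12*c^3 - 16*c^2 + 4*c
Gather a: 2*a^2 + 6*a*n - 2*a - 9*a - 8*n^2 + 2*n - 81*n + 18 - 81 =2*a^2 + a*(6*n - 11) - 8*n^2 - 79*n - 63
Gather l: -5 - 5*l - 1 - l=-6*l - 6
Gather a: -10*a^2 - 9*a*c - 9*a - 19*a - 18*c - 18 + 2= -10*a^2 + a*(-9*c - 28) - 18*c - 16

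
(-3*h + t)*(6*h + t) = -18*h^2 + 3*h*t + t^2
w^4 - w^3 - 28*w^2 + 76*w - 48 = (w - 4)*(w - 2)*(w - 1)*(w + 6)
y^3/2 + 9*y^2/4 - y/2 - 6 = (y/2 + 1)*(y - 3/2)*(y + 4)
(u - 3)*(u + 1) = u^2 - 2*u - 3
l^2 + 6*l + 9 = (l + 3)^2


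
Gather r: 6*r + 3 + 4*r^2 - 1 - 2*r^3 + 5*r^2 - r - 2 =-2*r^3 + 9*r^2 + 5*r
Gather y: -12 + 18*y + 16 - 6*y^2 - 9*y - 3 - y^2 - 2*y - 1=-7*y^2 + 7*y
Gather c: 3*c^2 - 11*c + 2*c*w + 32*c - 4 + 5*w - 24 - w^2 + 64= 3*c^2 + c*(2*w + 21) - w^2 + 5*w + 36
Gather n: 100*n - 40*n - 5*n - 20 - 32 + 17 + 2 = 55*n - 33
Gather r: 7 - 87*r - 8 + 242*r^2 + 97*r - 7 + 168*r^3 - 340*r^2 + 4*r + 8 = 168*r^3 - 98*r^2 + 14*r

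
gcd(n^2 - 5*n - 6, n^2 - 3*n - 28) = 1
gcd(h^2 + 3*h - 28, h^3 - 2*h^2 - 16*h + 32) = h - 4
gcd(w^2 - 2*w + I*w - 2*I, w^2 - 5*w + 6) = w - 2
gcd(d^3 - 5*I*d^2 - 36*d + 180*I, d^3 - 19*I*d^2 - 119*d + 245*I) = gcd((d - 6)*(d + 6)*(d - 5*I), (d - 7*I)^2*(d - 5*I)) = d - 5*I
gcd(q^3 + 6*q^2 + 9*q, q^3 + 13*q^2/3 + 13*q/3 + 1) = q + 3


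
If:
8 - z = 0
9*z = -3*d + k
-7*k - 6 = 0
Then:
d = -170/7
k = -6/7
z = 8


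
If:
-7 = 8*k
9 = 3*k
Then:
No Solution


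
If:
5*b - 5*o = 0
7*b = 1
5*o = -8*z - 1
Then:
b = 1/7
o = 1/7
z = -3/14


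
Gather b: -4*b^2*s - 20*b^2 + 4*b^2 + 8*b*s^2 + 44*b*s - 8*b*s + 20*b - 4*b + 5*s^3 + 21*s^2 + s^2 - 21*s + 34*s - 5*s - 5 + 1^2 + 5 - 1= b^2*(-4*s - 16) + b*(8*s^2 + 36*s + 16) + 5*s^3 + 22*s^2 + 8*s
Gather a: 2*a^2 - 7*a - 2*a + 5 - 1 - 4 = 2*a^2 - 9*a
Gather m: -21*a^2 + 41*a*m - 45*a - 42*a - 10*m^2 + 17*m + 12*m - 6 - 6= -21*a^2 - 87*a - 10*m^2 + m*(41*a + 29) - 12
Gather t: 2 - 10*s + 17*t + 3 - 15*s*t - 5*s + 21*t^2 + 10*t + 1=-15*s + 21*t^2 + t*(27 - 15*s) + 6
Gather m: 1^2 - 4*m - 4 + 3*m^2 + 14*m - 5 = 3*m^2 + 10*m - 8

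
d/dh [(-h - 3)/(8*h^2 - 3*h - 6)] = (-8*h^2 + 3*h + (h + 3)*(16*h - 3) + 6)/(-8*h^2 + 3*h + 6)^2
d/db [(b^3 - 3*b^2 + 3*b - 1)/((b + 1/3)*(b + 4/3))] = 27*(3*b^4 + 10*b^3 - 20*b^2 - 2*b + 9)/(81*b^4 + 270*b^3 + 297*b^2 + 120*b + 16)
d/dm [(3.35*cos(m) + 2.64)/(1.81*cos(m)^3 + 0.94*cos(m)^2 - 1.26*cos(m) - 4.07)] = (12.127*cos(m)^3 + 17.4842*cos(m)^2 + 4.9632*cos(m) + 10.3081)*sin(m)/(3.2761*cos(m)^6 + 3.4028*cos(m)^5 - 3.6776*cos(m)^4 - 17.1022*cos(m)^3 - 6.064*cos(m)^2 + 10.2564*cos(m) + 16.5649)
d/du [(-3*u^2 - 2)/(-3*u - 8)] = 3*(3*u^2 + 16*u - 2)/(9*u^2 + 48*u + 64)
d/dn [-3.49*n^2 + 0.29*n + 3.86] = 0.29 - 6.98*n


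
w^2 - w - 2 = (w - 2)*(w + 1)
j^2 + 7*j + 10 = (j + 2)*(j + 5)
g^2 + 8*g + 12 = (g + 2)*(g + 6)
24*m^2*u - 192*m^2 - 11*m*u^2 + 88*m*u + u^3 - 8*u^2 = (-8*m + u)*(-3*m + u)*(u - 8)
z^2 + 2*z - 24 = (z - 4)*(z + 6)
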